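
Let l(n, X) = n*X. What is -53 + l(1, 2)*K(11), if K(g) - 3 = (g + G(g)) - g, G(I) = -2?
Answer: -51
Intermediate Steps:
K(g) = 1 (K(g) = 3 + ((g - 2) - g) = 3 + ((-2 + g) - g) = 3 - 2 = 1)
l(n, X) = X*n
-53 + l(1, 2)*K(11) = -53 + (2*1)*1 = -53 + 2*1 = -53 + 2 = -51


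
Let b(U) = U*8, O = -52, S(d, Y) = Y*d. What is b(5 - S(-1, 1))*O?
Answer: -2496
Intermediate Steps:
b(U) = 8*U
b(5 - S(-1, 1))*O = (8*(5 - (-1)))*(-52) = (8*(5 - 1*(-1)))*(-52) = (8*(5 + 1))*(-52) = (8*6)*(-52) = 48*(-52) = -2496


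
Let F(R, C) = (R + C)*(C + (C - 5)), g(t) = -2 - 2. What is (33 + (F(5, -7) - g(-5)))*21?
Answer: 1575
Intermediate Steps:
g(t) = -4
F(R, C) = (-5 + 2*C)*(C + R) (F(R, C) = (C + R)*(C + (-5 + C)) = (C + R)*(-5 + 2*C) = (-5 + 2*C)*(C + R))
(33 + (F(5, -7) - g(-5)))*21 = (33 + ((-5*(-7) - 5*5 + 2*(-7)² + 2*(-7)*5) - 1*(-4)))*21 = (33 + ((35 - 25 + 2*49 - 70) + 4))*21 = (33 + ((35 - 25 + 98 - 70) + 4))*21 = (33 + (38 + 4))*21 = (33 + 42)*21 = 75*21 = 1575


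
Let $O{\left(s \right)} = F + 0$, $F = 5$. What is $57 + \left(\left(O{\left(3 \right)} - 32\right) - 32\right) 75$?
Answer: $-4368$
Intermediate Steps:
$O{\left(s \right)} = 5$ ($O{\left(s \right)} = 5 + 0 = 5$)
$57 + \left(\left(O{\left(3 \right)} - 32\right) - 32\right) 75 = 57 + \left(\left(5 - 32\right) - 32\right) 75 = 57 + \left(-27 - 32\right) 75 = 57 - 4425 = -4368$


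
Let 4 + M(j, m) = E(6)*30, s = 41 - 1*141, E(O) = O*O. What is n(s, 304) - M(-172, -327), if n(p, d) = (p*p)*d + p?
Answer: 3038824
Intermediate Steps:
E(O) = O**2
s = -100 (s = 41 - 141 = -100)
M(j, m) = 1076 (M(j, m) = -4 + 6**2*30 = -4 + 36*30 = -4 + 1080 = 1076)
n(p, d) = p + d*p**2 (n(p, d) = p**2*d + p = d*p**2 + p = p + d*p**2)
n(s, 304) - M(-172, -327) = -100*(1 + 304*(-100)) - 1*1076 = -100*(1 - 30400) - 1076 = -100*(-30399) - 1076 = 3039900 - 1076 = 3038824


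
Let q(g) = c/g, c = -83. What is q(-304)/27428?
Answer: 83/8338112 ≈ 9.9543e-6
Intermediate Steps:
q(g) = -83/g
q(-304)/27428 = -83/(-304)/27428 = -83*(-1/304)*(1/27428) = (83/304)*(1/27428) = 83/8338112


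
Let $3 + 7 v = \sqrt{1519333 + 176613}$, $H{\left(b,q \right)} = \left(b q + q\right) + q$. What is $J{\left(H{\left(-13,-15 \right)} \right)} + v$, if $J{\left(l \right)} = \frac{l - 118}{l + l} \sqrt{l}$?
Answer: $- \frac{3}{7} + \frac{\sqrt{1695946}}{7} + \frac{47 \sqrt{165}}{330} \approx 187.44$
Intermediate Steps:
$H{\left(b,q \right)} = 2 q + b q$ ($H{\left(b,q \right)} = \left(q + b q\right) + q = 2 q + b q$)
$v = - \frac{3}{7} + \frac{\sqrt{1695946}}{7}$ ($v = - \frac{3}{7} + \frac{\sqrt{1519333 + 176613}}{7} = - \frac{3}{7} + \frac{\sqrt{1695946}}{7} \approx 185.61$)
$J{\left(l \right)} = \frac{-118 + l}{2 \sqrt{l}}$ ($J{\left(l \right)} = \frac{-118 + l}{2 l} \sqrt{l} = \frac{-118 + l}{2 \sqrt{l}}$)
$J{\left(H{\left(-13,-15 \right)} \right)} + v = \frac{-118 - 15 \left(2 - 13\right)}{2 \sqrt{165}} - \left(\frac{3}{7} - \frac{\sqrt{1695946}}{7}\right) = \frac{-118 - -165}{2 \sqrt{165}} - \left(\frac{3}{7} - \frac{\sqrt{1695946}}{7}\right) = \frac{-118 + 165}{2 \sqrt{165}} - \left(\frac{3}{7} - \frac{\sqrt{1695946}}{7}\right) = \frac{1}{2} \frac{\sqrt{165}}{165} \cdot 47 - \left(\frac{3}{7} - \frac{\sqrt{1695946}}{7}\right) = \frac{47 \sqrt{165}}{330} - \left(\frac{3}{7} - \frac{\sqrt{1695946}}{7}\right) = - \frac{3}{7} + \frac{\sqrt{1695946}}{7} + \frac{47 \sqrt{165}}{330}$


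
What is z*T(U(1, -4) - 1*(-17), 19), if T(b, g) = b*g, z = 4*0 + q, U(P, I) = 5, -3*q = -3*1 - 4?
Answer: 2926/3 ≈ 975.33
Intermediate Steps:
q = 7/3 (q = -(-3*1 - 4)/3 = -(-3 - 4)/3 = -1/3*(-7) = 7/3 ≈ 2.3333)
z = 7/3 (z = 4*0 + 7/3 = 0 + 7/3 = 7/3 ≈ 2.3333)
z*T(U(1, -4) - 1*(-17), 19) = 7*((5 - 1*(-17))*19)/3 = 7*((5 + 17)*19)/3 = 7*(22*19)/3 = (7/3)*418 = 2926/3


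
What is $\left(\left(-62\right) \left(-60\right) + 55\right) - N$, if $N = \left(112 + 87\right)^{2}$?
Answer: $-35826$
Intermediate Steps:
$N = 39601$ ($N = 199^{2} = 39601$)
$\left(\left(-62\right) \left(-60\right) + 55\right) - N = \left(\left(-62\right) \left(-60\right) + 55\right) - 39601 = \left(3720 + 55\right) - 39601 = 3775 - 39601 = -35826$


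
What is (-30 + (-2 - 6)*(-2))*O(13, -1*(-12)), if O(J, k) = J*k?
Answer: -2184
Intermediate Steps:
(-30 + (-2 - 6)*(-2))*O(13, -1*(-12)) = (-30 + (-2 - 6)*(-2))*(13*(-1*(-12))) = (-30 - 8*(-2))*(13*12) = (-30 + 16)*156 = -14*156 = -2184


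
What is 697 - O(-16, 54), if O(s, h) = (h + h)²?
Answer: -10967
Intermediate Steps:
O(s, h) = 4*h² (O(s, h) = (2*h)² = 4*h²)
697 - O(-16, 54) = 697 - 4*54² = 697 - 4*2916 = 697 - 1*11664 = 697 - 11664 = -10967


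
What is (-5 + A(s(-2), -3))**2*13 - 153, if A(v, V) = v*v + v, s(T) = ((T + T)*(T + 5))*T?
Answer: 4602172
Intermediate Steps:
s(T) = 2*T**2*(5 + T) (s(T) = ((2*T)*(5 + T))*T = (2*T*(5 + T))*T = 2*T**2*(5 + T))
A(v, V) = v + v**2 (A(v, V) = v**2 + v = v + v**2)
(-5 + A(s(-2), -3))**2*13 - 153 = (-5 + (2*(-2)**2*(5 - 2))*(1 + 2*(-2)**2*(5 - 2)))**2*13 - 153 = (-5 + (2*4*3)*(1 + 2*4*3))**2*13 - 153 = (-5 + 24*(1 + 24))**2*13 - 153 = (-5 + 24*25)**2*13 - 153 = (-5 + 600)**2*13 - 153 = 595**2*13 - 153 = 354025*13 - 153 = 4602325 - 153 = 4602172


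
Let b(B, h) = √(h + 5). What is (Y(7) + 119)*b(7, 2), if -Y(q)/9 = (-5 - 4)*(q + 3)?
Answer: 929*√7 ≈ 2457.9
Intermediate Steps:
b(B, h) = √(5 + h)
Y(q) = 243 + 81*q (Y(q) = -9*(-5 - 4)*(q + 3) = -(-81)*(3 + q) = -9*(-27 - 9*q) = 243 + 81*q)
(Y(7) + 119)*b(7, 2) = ((243 + 81*7) + 119)*√(5 + 2) = ((243 + 567) + 119)*√7 = (810 + 119)*√7 = 929*√7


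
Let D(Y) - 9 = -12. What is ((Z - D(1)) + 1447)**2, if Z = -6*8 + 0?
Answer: 1965604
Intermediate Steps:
D(Y) = -3 (D(Y) = 9 - 12 = -3)
Z = -48 (Z = -48 + 0 = -48)
((Z - D(1)) + 1447)**2 = ((-48 - 1*(-3)) + 1447)**2 = ((-48 + 3) + 1447)**2 = (-45 + 1447)**2 = 1402**2 = 1965604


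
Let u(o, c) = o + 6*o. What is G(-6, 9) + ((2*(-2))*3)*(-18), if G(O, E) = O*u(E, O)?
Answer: -162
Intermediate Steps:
u(o, c) = 7*o
G(O, E) = 7*E*O (G(O, E) = O*(7*E) = 7*E*O)
G(-6, 9) + ((2*(-2))*3)*(-18) = 7*9*(-6) + ((2*(-2))*3)*(-18) = -378 - 4*3*(-18) = -378 - 12*(-18) = -378 + 216 = -162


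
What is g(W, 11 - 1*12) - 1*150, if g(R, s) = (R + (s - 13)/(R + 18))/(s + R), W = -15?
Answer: -7141/48 ≈ -148.77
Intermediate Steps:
g(R, s) = (R + (-13 + s)/(18 + R))/(R + s)
g(W, 11 - 1*12) - 1*150 = (-13 + (11 - 1*12) + (-15)² + 18*(-15))/((-15)² + 18*(-15) + 18*(11 - 1*12) - 15*(11 - 1*12)) - 1*150 = (-13 + (11 - 12) + 225 - 270)/(225 - 270 + 18*(11 - 12) - 15*(11 - 12)) - 150 = (-13 - 1 + 225 - 270)/(225 - 270 + 18*(-1) - 15*(-1)) - 150 = -59/(225 - 270 - 18 + 15) - 150 = -59/(-48) - 150 = -1/48*(-59) - 150 = 59/48 - 150 = -7141/48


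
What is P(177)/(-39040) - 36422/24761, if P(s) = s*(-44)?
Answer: -307269053/241667360 ≈ -1.2715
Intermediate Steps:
P(s) = -44*s
P(177)/(-39040) - 36422/24761 = -44*177/(-39040) - 36422/24761 = -7788*(-1/39040) - 36422*1/24761 = 1947/9760 - 36422/24761 = -307269053/241667360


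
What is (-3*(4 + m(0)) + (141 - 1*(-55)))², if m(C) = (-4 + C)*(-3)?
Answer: 21904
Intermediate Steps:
m(C) = 12 - 3*C
(-3*(4 + m(0)) + (141 - 1*(-55)))² = (-3*(4 + (12 - 3*0)) + (141 - 1*(-55)))² = (-3*(4 + (12 + 0)) + (141 + 55))² = (-3*(4 + 12) + 196)² = (-3*16 + 196)² = (-48 + 196)² = 148² = 21904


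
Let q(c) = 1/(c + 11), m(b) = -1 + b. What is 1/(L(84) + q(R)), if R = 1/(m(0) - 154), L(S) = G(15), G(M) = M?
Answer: 1704/25715 ≈ 0.066265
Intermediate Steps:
L(S) = 15
R = -1/155 (R = 1/((-1 + 0) - 154) = 1/(-1 - 154) = 1/(-155) = -1/155 ≈ -0.0064516)
q(c) = 1/(11 + c)
1/(L(84) + q(R)) = 1/(15 + 1/(11 - 1/155)) = 1/(15 + 1/(1704/155)) = 1/(15 + 155/1704) = 1/(25715/1704) = 1704/25715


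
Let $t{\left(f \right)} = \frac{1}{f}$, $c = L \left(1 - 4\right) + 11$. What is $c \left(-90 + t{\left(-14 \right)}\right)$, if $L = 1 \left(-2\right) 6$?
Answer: $- \frac{59267}{14} \approx -4233.4$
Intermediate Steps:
$L = -12$ ($L = \left(-2\right) 6 = -12$)
$c = 47$ ($c = - 12 \left(1 - 4\right) + 11 = \left(-12\right) \left(-3\right) + 11 = 36 + 11 = 47$)
$c \left(-90 + t{\left(-14 \right)}\right) = 47 \left(-90 + \frac{1}{-14}\right) = 47 \left(-90 - \frac{1}{14}\right) = 47 \left(- \frac{1261}{14}\right) = - \frac{59267}{14}$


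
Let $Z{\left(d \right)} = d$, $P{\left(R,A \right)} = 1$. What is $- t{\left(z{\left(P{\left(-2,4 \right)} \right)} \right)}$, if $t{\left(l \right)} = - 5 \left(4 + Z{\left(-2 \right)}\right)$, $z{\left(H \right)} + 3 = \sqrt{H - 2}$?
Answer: $10$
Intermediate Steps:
$z{\left(H \right)} = -3 + \sqrt{-2 + H}$ ($z{\left(H \right)} = -3 + \sqrt{H - 2} = -3 + \sqrt{-2 + H}$)
$t{\left(l \right)} = -10$ ($t{\left(l \right)} = - 5 \left(4 - 2\right) = \left(-5\right) 2 = -10$)
$- t{\left(z{\left(P{\left(-2,4 \right)} \right)} \right)} = \left(-1\right) \left(-10\right) = 10$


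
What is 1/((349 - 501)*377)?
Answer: -1/57304 ≈ -1.7451e-5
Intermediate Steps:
1/((349 - 501)*377) = 1/(-152*377) = 1/(-57304) = -1/57304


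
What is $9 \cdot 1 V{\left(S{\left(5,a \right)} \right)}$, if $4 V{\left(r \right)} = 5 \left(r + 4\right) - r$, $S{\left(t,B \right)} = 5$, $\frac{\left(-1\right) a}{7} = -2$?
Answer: $90$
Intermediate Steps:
$a = 14$ ($a = \left(-7\right) \left(-2\right) = 14$)
$V{\left(r \right)} = 5 + r$ ($V{\left(r \right)} = \frac{5 \left(r + 4\right) - r}{4} = \frac{5 \left(4 + r\right) - r}{4} = \frac{\left(20 + 5 r\right) - r}{4} = \frac{20 + 4 r}{4} = 5 + r$)
$9 \cdot 1 V{\left(S{\left(5,a \right)} \right)} = 9 \cdot 1 \left(5 + 5\right) = 9 \cdot 10 = 90$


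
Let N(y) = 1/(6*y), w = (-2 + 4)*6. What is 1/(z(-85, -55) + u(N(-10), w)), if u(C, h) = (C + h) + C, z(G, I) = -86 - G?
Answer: 30/329 ≈ 0.091185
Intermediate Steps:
w = 12 (w = 2*6 = 12)
N(y) = 1/(6*y)
u(C, h) = h + 2*C
1/(z(-85, -55) + u(N(-10), w)) = 1/((-86 - 1*(-85)) + (12 + 2*((⅙)/(-10)))) = 1/((-86 + 85) + (12 + 2*((⅙)*(-⅒)))) = 1/(-1 + (12 + 2*(-1/60))) = 1/(-1 + (12 - 1/30)) = 1/(-1 + 359/30) = 1/(329/30) = 30/329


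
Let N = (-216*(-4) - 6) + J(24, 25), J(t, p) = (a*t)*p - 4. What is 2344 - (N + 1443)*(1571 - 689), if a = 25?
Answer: -15253610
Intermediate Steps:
J(t, p) = -4 + 25*p*t (J(t, p) = (25*t)*p - 4 = 25*p*t - 4 = -4 + 25*p*t)
N = 15854 (N = (-216*(-4) - 6) + (-4 + 25*25*24) = (864 - 6) + (-4 + 15000) = 858 + 14996 = 15854)
2344 - (N + 1443)*(1571 - 689) = 2344 - (15854 + 1443)*(1571 - 689) = 2344 - 17297*882 = 2344 - 1*15255954 = 2344 - 15255954 = -15253610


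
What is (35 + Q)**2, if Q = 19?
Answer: 2916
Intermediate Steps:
(35 + Q)**2 = (35 + 19)**2 = 54**2 = 2916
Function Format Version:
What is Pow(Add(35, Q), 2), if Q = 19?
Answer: 2916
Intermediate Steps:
Pow(Add(35, Q), 2) = Pow(Add(35, 19), 2) = Pow(54, 2) = 2916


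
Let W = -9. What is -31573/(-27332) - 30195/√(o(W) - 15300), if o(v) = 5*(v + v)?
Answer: 31573/27332 + 671*I*√190/38 ≈ 1.1552 + 243.4*I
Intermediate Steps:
o(v) = 10*v (o(v) = 5*(2*v) = 10*v)
-31573/(-27332) - 30195/√(o(W) - 15300) = -31573/(-27332) - 30195/√(10*(-9) - 15300) = -31573*(-1/27332) - 30195/√(-90 - 15300) = 31573/27332 - 30195*(-I*√190/1710) = 31573/27332 - (-671)*I*√190/38 = 31573/27332 + 671*I*√190/38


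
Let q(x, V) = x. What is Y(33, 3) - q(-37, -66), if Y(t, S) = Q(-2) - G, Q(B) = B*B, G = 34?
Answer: 7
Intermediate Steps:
Q(B) = B**2
Y(t, S) = -30 (Y(t, S) = (-2)**2 - 1*34 = 4 - 34 = -30)
Y(33, 3) - q(-37, -66) = -30 - 1*(-37) = -30 + 37 = 7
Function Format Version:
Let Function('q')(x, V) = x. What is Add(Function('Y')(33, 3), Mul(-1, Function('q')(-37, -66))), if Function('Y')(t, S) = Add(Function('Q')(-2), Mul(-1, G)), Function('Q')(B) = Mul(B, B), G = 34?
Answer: 7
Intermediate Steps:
Function('Q')(B) = Pow(B, 2)
Function('Y')(t, S) = -30 (Function('Y')(t, S) = Add(Pow(-2, 2), Mul(-1, 34)) = Add(4, -34) = -30)
Add(Function('Y')(33, 3), Mul(-1, Function('q')(-37, -66))) = Add(-30, Mul(-1, -37)) = Add(-30, 37) = 7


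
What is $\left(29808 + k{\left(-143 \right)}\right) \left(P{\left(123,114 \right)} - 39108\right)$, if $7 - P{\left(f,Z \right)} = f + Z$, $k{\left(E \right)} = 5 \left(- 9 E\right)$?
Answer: $-1425727134$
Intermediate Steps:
$k{\left(E \right)} = - 45 E$
$P{\left(f,Z \right)} = 7 - Z - f$ ($P{\left(f,Z \right)} = 7 - \left(f + Z\right) = 7 - \left(Z + f\right) = 7 - Z - f$)
$\left(29808 + k{\left(-143 \right)}\right) \left(P{\left(123,114 \right)} - 39108\right) = \left(29808 - -6435\right) \left(\left(7 - 114 - 123\right) - 39108\right) = \left(29808 + 6435\right) \left(\left(7 - 114 - 123\right) - 39108\right) = 36243 \left(-230 - 39108\right) = 36243 \left(-39338\right) = -1425727134$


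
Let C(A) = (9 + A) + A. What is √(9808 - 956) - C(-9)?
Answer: 9 + 2*√2213 ≈ 103.09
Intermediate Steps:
C(A) = 9 + 2*A
√(9808 - 956) - C(-9) = √(9808 - 956) - (9 + 2*(-9)) = √8852 - (9 - 18) = 2*√2213 - 1*(-9) = 2*√2213 + 9 = 9 + 2*√2213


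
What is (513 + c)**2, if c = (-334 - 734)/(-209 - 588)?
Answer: 168041785041/635209 ≈ 2.6455e+5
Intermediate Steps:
c = 1068/797 (c = -1068/(-797) = -1068*(-1/797) = 1068/797 ≈ 1.3400)
(513 + c)**2 = (513 + 1068/797)**2 = (409929/797)**2 = 168041785041/635209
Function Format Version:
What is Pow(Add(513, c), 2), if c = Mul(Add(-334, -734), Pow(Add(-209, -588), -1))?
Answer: Rational(168041785041, 635209) ≈ 2.6455e+5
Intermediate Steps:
c = Rational(1068, 797) (c = Mul(-1068, Pow(-797, -1)) = Mul(-1068, Rational(-1, 797)) = Rational(1068, 797) ≈ 1.3400)
Pow(Add(513, c), 2) = Pow(Add(513, Rational(1068, 797)), 2) = Pow(Rational(409929, 797), 2) = Rational(168041785041, 635209)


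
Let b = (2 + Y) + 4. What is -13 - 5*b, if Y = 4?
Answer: -63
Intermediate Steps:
b = 10 (b = (2 + 4) + 4 = 6 + 4 = 10)
-13 - 5*b = -13 - 5*10 = -13 - 50 = -63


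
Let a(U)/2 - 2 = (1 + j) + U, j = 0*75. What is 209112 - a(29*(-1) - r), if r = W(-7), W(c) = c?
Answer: 209150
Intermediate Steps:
j = 0
r = -7
a(U) = 6 + 2*U (a(U) = 4 + 2*((1 + 0) + U) = 4 + 2*(1 + U) = 4 + (2 + 2*U) = 6 + 2*U)
209112 - a(29*(-1) - r) = 209112 - (6 + 2*(29*(-1) - 1*(-7))) = 209112 - (6 + 2*(-29 + 7)) = 209112 - (6 + 2*(-22)) = 209112 - (6 - 44) = 209112 - 1*(-38) = 209112 + 38 = 209150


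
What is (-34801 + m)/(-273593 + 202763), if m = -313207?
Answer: 174004/35415 ≈ 4.9133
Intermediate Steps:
(-34801 + m)/(-273593 + 202763) = (-34801 - 313207)/(-273593 + 202763) = -348008/(-70830) = -348008*(-1/70830) = 174004/35415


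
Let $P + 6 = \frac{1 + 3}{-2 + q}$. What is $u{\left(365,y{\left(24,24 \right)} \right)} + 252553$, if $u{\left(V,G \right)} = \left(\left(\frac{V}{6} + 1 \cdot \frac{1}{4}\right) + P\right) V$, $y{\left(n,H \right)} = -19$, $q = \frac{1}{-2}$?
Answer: $\frac{3264893}{12} \approx 2.7207 \cdot 10^{5}$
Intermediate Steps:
$q = - \frac{1}{2} \approx -0.5$
$P = - \frac{38}{5}$ ($P = -6 + \frac{1 + 3}{-2 - \frac{1}{2}} = -6 + \frac{4}{- \frac{5}{2}} = -6 + 4 \left(- \frac{2}{5}\right) = -6 - \frac{8}{5} = - \frac{38}{5} \approx -7.6$)
$u{\left(V,G \right)} = V \left(- \frac{147}{20} + \frac{V}{6}\right)$ ($u{\left(V,G \right)} = \left(\left(\frac{V}{6} + 1 \cdot \frac{1}{4}\right) - \frac{38}{5}\right) V = \left(\left(V \frac{1}{6} + 1 \cdot \frac{1}{4}\right) - \frac{38}{5}\right) V = \left(\left(\frac{V}{6} + \frac{1}{4}\right) - \frac{38}{5}\right) V = \left(\left(\frac{1}{4} + \frac{V}{6}\right) - \frac{38}{5}\right) V = \left(- \frac{147}{20} + \frac{V}{6}\right) V = V \left(- \frac{147}{20} + \frac{V}{6}\right)$)
$u{\left(365,y{\left(24,24 \right)} \right)} + 252553 = \frac{1}{60} \cdot 365 \left(-441 + 10 \cdot 365\right) + 252553 = \frac{1}{60} \cdot 365 \left(-441 + 3650\right) + 252553 = \frac{1}{60} \cdot 365 \cdot 3209 + 252553 = \frac{234257}{12} + 252553 = \frac{3264893}{12}$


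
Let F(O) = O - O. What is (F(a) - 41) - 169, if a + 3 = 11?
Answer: -210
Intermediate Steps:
a = 8 (a = -3 + 11 = 8)
F(O) = 0
(F(a) - 41) - 169 = (0 - 41) - 169 = -41 - 169 = -210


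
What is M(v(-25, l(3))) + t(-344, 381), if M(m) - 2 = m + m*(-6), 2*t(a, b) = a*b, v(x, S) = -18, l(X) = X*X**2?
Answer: -65440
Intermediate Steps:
l(X) = X**3
t(a, b) = a*b/2 (t(a, b) = (a*b)/2 = a*b/2)
M(m) = 2 - 5*m (M(m) = 2 + (m + m*(-6)) = 2 + (m - 6*m) = 2 - 5*m)
M(v(-25, l(3))) + t(-344, 381) = (2 - 5*(-18)) + (1/2)*(-344)*381 = (2 + 90) - 65532 = 92 - 65532 = -65440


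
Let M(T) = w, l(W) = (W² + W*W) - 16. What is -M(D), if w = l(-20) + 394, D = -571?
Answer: -1178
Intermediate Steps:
l(W) = -16 + 2*W² (l(W) = (W² + W²) - 16 = 2*W² - 16 = -16 + 2*W²)
w = 1178 (w = (-16 + 2*(-20)²) + 394 = (-16 + 2*400) + 394 = (-16 + 800) + 394 = 784 + 394 = 1178)
M(T) = 1178
-M(D) = -1*1178 = -1178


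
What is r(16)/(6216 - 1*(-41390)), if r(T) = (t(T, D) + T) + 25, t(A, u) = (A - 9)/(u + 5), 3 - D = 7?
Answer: 24/23803 ≈ 0.0010083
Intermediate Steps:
D = -4 (D = 3 - 1*7 = 3 - 7 = -4)
t(A, u) = (-9 + A)/(5 + u)
r(T) = 16 + 2*T (r(T) = ((-9 + T)/(5 - 4) + T) + 25 = ((-9 + T)/1 + T) + 25 = (1*(-9 + T) + T) + 25 = ((-9 + T) + T) + 25 = (-9 + 2*T) + 25 = 16 + 2*T)
r(16)/(6216 - 1*(-41390)) = (16 + 2*16)/(6216 - 1*(-41390)) = (16 + 32)/(6216 + 41390) = 48/47606 = 48*(1/47606) = 24/23803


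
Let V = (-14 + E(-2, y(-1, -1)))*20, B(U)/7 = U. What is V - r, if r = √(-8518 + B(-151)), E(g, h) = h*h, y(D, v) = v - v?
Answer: -280 - 5*I*√383 ≈ -280.0 - 97.852*I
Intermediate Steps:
B(U) = 7*U
y(D, v) = 0
E(g, h) = h²
r = 5*I*√383 (r = √(-8518 + 7*(-151)) = √(-8518 - 1057) = √(-9575) = 5*I*√383 ≈ 97.852*I)
V = -280 (V = (-14 + 0²)*20 = (-14 + 0)*20 = -14*20 = -280)
V - r = -280 - 5*I*√383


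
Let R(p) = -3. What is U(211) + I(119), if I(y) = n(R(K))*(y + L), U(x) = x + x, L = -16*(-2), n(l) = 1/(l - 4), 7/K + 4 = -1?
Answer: 2803/7 ≈ 400.43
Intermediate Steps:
K = -7/5 (K = 7/(-4 - 1) = 7/(-5) = 7*(-1/5) = -7/5 ≈ -1.4000)
n(l) = 1/(-4 + l)
L = 32
U(x) = 2*x
I(y) = -32/7 - y/7 (I(y) = (y + 32)/(-4 - 3) = (32 + y)/(-7) = -(32 + y)/7 = -32/7 - y/7)
U(211) + I(119) = 2*211 + (-32/7 - 1/7*119) = 422 + (-32/7 - 17) = 422 - 151/7 = 2803/7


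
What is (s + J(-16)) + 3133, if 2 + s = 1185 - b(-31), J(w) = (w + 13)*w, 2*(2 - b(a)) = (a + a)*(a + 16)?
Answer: 4827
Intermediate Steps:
b(a) = 2 - a*(16 + a) (b(a) = 2 - (a + a)*(a + 16)/2 = 2 - 2*a*(16 + a)/2 = 2 - a*(16 + a))
J(w) = w*(13 + w) (J(w) = (13 + w)*w = w*(13 + w))
s = 1646 (s = -2 + (1185 - (2 - 1*(-31)**2 - 16*(-31))) = -2 + (1185 - (2 - 1*961 + 496)) = -2 + (1185 - (2 - 961 + 496)) = -2 + (1185 - 1*(-463)) = -2 + (1185 + 463) = -2 + 1648 = 1646)
(s + J(-16)) + 3133 = (1646 - 16*(13 - 16)) + 3133 = (1646 - 16*(-3)) + 3133 = (1646 + 48) + 3133 = 1694 + 3133 = 4827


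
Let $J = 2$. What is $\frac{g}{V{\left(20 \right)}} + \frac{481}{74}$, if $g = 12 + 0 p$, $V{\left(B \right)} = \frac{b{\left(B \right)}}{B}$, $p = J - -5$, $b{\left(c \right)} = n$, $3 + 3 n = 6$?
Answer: $\frac{493}{2} \approx 246.5$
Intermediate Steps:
$n = 1$ ($n = -1 + \frac{1}{3} \cdot 6 = -1 + 2 = 1$)
$b{\left(c \right)} = 1$
$p = 7$ ($p = 2 - -5 = 2 + 5 = 7$)
$V{\left(B \right)} = \frac{1}{B}$ ($V{\left(B \right)} = 1 \frac{1}{B} = \frac{1}{B}$)
$g = 12$ ($g = 12 + 0 \cdot 7 = 12 + 0 = 12$)
$\frac{g}{V{\left(20 \right)}} + \frac{481}{74} = \frac{12}{\frac{1}{20}} + \frac{481}{74} = 12 \frac{1}{\frac{1}{20}} + 481 \cdot \frac{1}{74} = 12 \cdot 20 + \frac{13}{2} = 240 + \frac{13}{2} = \frac{493}{2}$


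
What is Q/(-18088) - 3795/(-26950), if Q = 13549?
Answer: -22651/37240 ≈ -0.60824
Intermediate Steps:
Q/(-18088) - 3795/(-26950) = 13549/(-18088) - 3795/(-26950) = 13549*(-1/18088) - 3795*(-1/26950) = -797/1064 + 69/490 = -22651/37240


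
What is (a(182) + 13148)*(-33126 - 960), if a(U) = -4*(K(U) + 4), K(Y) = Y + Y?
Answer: -397988136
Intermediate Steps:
K(Y) = 2*Y
a(U) = -16 - 8*U (a(U) = -4*(2*U + 4) = -4*(4 + 2*U) = -16 - 8*U)
(a(182) + 13148)*(-33126 - 960) = ((-16 - 8*182) + 13148)*(-33126 - 960) = ((-16 - 1456) + 13148)*(-34086) = (-1472 + 13148)*(-34086) = 11676*(-34086) = -397988136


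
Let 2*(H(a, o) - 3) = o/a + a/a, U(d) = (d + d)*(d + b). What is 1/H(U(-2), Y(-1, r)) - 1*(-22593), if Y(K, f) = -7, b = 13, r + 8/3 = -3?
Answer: 7116883/315 ≈ 22593.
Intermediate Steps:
r = -17/3 (r = -8/3 - 3 = -17/3 ≈ -5.6667)
U(d) = 2*d*(13 + d) (U(d) = (d + d)*(d + 13) = (2*d)*(13 + d) = 2*d*(13 + d))
H(a, o) = 7/2 + o/(2*a) (H(a, o) = 3 + (o/a + a/a)/2 = 3 + (o/a + 1)/2 = 3 + (1 + o/a)/2 = 3 + (1/2 + o/(2*a)) = 7/2 + o/(2*a))
1/H(U(-2), Y(-1, r)) - 1*(-22593) = 1/((-7 + 7*(2*(-2)*(13 - 2)))/(2*((2*(-2)*(13 - 2))))) - 1*(-22593) = 1/((-7 + 7*(2*(-2)*11))/(2*((2*(-2)*11)))) + 22593 = 1/((1/2)*(-7 + 7*(-44))/(-44)) + 22593 = 1/((1/2)*(-1/44)*(-7 - 308)) + 22593 = 1/((1/2)*(-1/44)*(-315)) + 22593 = 1/(315/88) + 22593 = 88/315 + 22593 = 7116883/315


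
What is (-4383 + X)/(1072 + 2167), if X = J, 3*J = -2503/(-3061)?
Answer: -40246586/29743737 ≈ -1.3531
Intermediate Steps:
J = 2503/9183 (J = (-2503/(-3061))/3 = (-2503*(-1/3061))/3 = (⅓)*(2503/3061) = 2503/9183 ≈ 0.27257)
X = 2503/9183 ≈ 0.27257
(-4383 + X)/(1072 + 2167) = (-4383 + 2503/9183)/(1072 + 2167) = -40246586/9183/3239 = -40246586/9183*1/3239 = -40246586/29743737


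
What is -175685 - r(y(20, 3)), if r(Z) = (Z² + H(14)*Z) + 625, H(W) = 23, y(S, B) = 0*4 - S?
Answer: -176250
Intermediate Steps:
y(S, B) = -S (y(S, B) = 0 - S = -S)
r(Z) = 625 + Z² + 23*Z (r(Z) = (Z² + 23*Z) + 625 = 625 + Z² + 23*Z)
-175685 - r(y(20, 3)) = -175685 - (625 + (-1*20)² + 23*(-1*20)) = -175685 - (625 + (-20)² + 23*(-20)) = -175685 - (625 + 400 - 460) = -175685 - 1*565 = -175685 - 565 = -176250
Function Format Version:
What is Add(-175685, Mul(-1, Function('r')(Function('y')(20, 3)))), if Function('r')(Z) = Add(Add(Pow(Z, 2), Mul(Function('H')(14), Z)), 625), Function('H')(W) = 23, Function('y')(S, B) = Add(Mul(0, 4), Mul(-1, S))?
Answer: -176250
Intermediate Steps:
Function('y')(S, B) = Mul(-1, S) (Function('y')(S, B) = Add(0, Mul(-1, S)) = Mul(-1, S))
Function('r')(Z) = Add(625, Pow(Z, 2), Mul(23, Z)) (Function('r')(Z) = Add(Add(Pow(Z, 2), Mul(23, Z)), 625) = Add(625, Pow(Z, 2), Mul(23, Z)))
Add(-175685, Mul(-1, Function('r')(Function('y')(20, 3)))) = Add(-175685, Mul(-1, Add(625, Pow(Mul(-1, 20), 2), Mul(23, Mul(-1, 20))))) = Add(-175685, Mul(-1, Add(625, Pow(-20, 2), Mul(23, -20)))) = Add(-175685, Mul(-1, Add(625, 400, -460))) = Add(-175685, Mul(-1, 565)) = Add(-175685, -565) = -176250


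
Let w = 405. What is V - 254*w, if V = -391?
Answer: -103261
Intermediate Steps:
V - 254*w = -391 - 254*405 = -391 - 102870 = -103261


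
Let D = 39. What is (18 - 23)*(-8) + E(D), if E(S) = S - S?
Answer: 40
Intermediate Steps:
E(S) = 0
(18 - 23)*(-8) + E(D) = (18 - 23)*(-8) + 0 = -5*(-8) + 0 = 40 + 0 = 40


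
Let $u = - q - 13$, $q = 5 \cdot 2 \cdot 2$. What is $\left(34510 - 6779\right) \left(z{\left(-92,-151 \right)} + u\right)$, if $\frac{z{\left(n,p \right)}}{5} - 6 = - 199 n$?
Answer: $2538412547$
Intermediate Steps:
$z{\left(n,p \right)} = 30 - 995 n$ ($z{\left(n,p \right)} = 30 + 5 \left(- 199 n\right) = 30 - 995 n$)
$q = 20$ ($q = 10 \cdot 2 = 20$)
$u = -33$ ($u = \left(-1\right) 20 - 13 = -20 - 13 = -33$)
$\left(34510 - 6779\right) \left(z{\left(-92,-151 \right)} + u\right) = \left(34510 - 6779\right) \left(\left(30 - -91540\right) - 33\right) = 27731 \left(\left(30 + 91540\right) - 33\right) = 27731 \left(91570 - 33\right) = 27731 \cdot 91537 = 2538412547$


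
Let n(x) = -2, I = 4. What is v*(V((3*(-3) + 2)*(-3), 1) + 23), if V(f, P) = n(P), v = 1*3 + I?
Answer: 147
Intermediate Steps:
v = 7 (v = 1*3 + 4 = 3 + 4 = 7)
V(f, P) = -2
v*(V((3*(-3) + 2)*(-3), 1) + 23) = 7*(-2 + 23) = 7*21 = 147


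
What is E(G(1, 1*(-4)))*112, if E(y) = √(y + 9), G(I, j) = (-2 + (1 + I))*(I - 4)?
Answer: 336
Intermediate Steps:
G(I, j) = (-1 + I)*(-4 + I)
E(y) = √(9 + y)
E(G(1, 1*(-4)))*112 = √(9 + (4 + 1² - 5*1))*112 = √(9 + (4 + 1 - 5))*112 = √(9 + 0)*112 = √9*112 = 3*112 = 336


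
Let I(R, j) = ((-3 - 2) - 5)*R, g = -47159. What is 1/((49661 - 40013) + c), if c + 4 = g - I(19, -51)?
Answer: -1/37325 ≈ -2.6792e-5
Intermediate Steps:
I(R, j) = -10*R (I(R, j) = (-5 - 5)*R = -10*R)
c = -46973 (c = -4 + (-47159 - (-10)*19) = -4 + (-47159 - 1*(-190)) = -4 + (-47159 + 190) = -4 - 46969 = -46973)
1/((49661 - 40013) + c) = 1/((49661 - 40013) - 46973) = 1/(9648 - 46973) = 1/(-37325) = -1/37325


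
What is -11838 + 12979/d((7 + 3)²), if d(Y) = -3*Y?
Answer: -3564379/300 ≈ -11881.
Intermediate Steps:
-11838 + 12979/d((7 + 3)²) = -11838 + 12979/((-3*(7 + 3)²)) = -11838 + 12979/((-3*10²)) = -11838 + 12979/((-3*100)) = -11838 + 12979/(-300) = -11838 + 12979*(-1/300) = -11838 - 12979/300 = -3564379/300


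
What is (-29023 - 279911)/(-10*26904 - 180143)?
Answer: 308934/449183 ≈ 0.68777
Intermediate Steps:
(-29023 - 279911)/(-10*26904 - 180143) = -308934/(-269040 - 180143) = -308934/(-449183) = -308934*(-1/449183) = 308934/449183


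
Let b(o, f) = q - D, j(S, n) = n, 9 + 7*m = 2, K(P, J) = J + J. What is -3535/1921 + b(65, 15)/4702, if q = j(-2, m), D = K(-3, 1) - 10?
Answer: -16608123/9032542 ≈ -1.8387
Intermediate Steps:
K(P, J) = 2*J
m = -1 (m = -9/7 + (1/7)*2 = -9/7 + 2/7 = -1)
D = -8 (D = 2*1 - 10 = 2 - 10 = -8)
q = -1
b(o, f) = 7 (b(o, f) = -1 - 1*(-8) = -1 + 8 = 7)
-3535/1921 + b(65, 15)/4702 = -3535/1921 + 7/4702 = -16608123/9032542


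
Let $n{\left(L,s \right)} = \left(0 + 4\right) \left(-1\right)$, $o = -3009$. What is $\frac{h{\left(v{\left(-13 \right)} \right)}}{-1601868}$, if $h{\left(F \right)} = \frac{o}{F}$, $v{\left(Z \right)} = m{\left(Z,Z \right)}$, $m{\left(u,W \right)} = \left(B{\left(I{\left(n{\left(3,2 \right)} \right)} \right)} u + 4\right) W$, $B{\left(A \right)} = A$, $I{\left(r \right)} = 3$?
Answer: $\frac{1003}{242949980} \approx 4.1284 \cdot 10^{-6}$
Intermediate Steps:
$n{\left(L,s \right)} = -4$ ($n{\left(L,s \right)} = 4 \left(-1\right) = -4$)
$m{\left(u,W \right)} = W \left(4 + 3 u\right)$ ($m{\left(u,W \right)} = \left(3 u + 4\right) W = \left(4 + 3 u\right) W = W \left(4 + 3 u\right)$)
$v{\left(Z \right)} = Z \left(4 + 3 Z\right)$
$h{\left(F \right)} = - \frac{3009}{F}$
$\frac{h{\left(v{\left(-13 \right)} \right)}}{-1601868} = \frac{\left(-3009\right) \frac{1}{\left(-13\right) \left(4 + 3 \left(-13\right)\right)}}{-1601868} = - \frac{3009}{\left(-13\right) \left(4 - 39\right)} \left(- \frac{1}{1601868}\right) = - \frac{3009}{\left(-13\right) \left(-35\right)} \left(- \frac{1}{1601868}\right) = - \frac{3009}{455} \left(- \frac{1}{1601868}\right) = \left(-3009\right) \frac{1}{455} \left(- \frac{1}{1601868}\right) = \left(- \frac{3009}{455}\right) \left(- \frac{1}{1601868}\right) = \frac{1003}{242949980}$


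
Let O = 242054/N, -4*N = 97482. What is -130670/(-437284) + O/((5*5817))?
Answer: 92515139398639/309953892464370 ≈ 0.29848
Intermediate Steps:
N = -48741/2 (N = -¼*97482 = -48741/2 ≈ -24371.)
O = -484108/48741 (O = 242054/(-48741/2) = 242054*(-2/48741) = -484108/48741 ≈ -9.9323)
-130670/(-437284) + O/((5*5817)) = -130670/(-437284) - 484108/(48741*(5*5817)) = -130670*(-1/437284) - 484108/48741/29085 = 65335/218642 - 484108/48741*1/29085 = 65335/218642 - 484108/1417631985 = 92515139398639/309953892464370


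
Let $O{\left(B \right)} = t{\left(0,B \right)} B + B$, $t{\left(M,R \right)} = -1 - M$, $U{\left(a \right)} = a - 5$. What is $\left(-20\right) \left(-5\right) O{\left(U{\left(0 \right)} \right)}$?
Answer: $0$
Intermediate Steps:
$U{\left(a \right)} = -5 + a$ ($U{\left(a \right)} = a - 5 = -5 + a$)
$O{\left(B \right)} = 0$ ($O{\left(B \right)} = \left(-1 - 0\right) B + B = \left(-1 + 0\right) B + B = - B + B = 0$)
$\left(-20\right) \left(-5\right) O{\left(U{\left(0 \right)} \right)} = \left(-20\right) \left(-5\right) 0 = 100 \cdot 0 = 0$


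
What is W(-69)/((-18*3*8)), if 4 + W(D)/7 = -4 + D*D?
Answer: -33271/432 ≈ -77.016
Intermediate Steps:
W(D) = -56 + 7*D² (W(D) = -28 + 7*(-4 + D*D) = -28 + 7*(-4 + D²) = -28 + (-28 + 7*D²) = -56 + 7*D²)
W(-69)/((-18*3*8)) = (-56 + 7*(-69)²)/((-18*3*8)) = (-56 + 7*4761)/((-54*8)) = (-56 + 33327)/(-432) = 33271*(-1/432) = -33271/432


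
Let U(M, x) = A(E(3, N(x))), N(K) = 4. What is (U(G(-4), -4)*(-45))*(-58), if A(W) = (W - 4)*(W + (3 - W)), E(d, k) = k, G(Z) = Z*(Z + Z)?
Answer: 0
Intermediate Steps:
G(Z) = 2*Z**2 (G(Z) = Z*(2*Z) = 2*Z**2)
A(W) = -12 + 3*W (A(W) = (-4 + W)*3 = -12 + 3*W)
U(M, x) = 0 (U(M, x) = -12 + 3*4 = -12 + 12 = 0)
(U(G(-4), -4)*(-45))*(-58) = (0*(-45))*(-58) = 0*(-58) = 0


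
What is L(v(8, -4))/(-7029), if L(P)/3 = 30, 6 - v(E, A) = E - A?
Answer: -10/781 ≈ -0.012804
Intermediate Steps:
v(E, A) = 6 + A - E (v(E, A) = 6 - (E - A) = 6 + (A - E) = 6 + A - E)
L(P) = 90 (L(P) = 3*30 = 90)
L(v(8, -4))/(-7029) = 90/(-7029) = 90*(-1/7029) = -10/781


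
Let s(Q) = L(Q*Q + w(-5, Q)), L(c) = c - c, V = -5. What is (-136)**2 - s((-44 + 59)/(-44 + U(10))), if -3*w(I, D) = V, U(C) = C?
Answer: 18496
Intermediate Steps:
w(I, D) = 5/3 (w(I, D) = -1/3*(-5) = 5/3)
L(c) = 0
s(Q) = 0
(-136)**2 - s((-44 + 59)/(-44 + U(10))) = (-136)**2 - 1*0 = 18496 + 0 = 18496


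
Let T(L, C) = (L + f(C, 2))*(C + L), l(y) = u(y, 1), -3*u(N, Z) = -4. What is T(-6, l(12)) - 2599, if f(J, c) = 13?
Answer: -7895/3 ≈ -2631.7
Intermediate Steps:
u(N, Z) = 4/3 (u(N, Z) = -1/3*(-4) = 4/3)
l(y) = 4/3
T(L, C) = (13 + L)*(C + L) (T(L, C) = (L + 13)*(C + L) = (13 + L)*(C + L))
T(-6, l(12)) - 2599 = ((-6)**2 + 13*(4/3) + 13*(-6) + (4/3)*(-6)) - 2599 = (36 + 52/3 - 78 - 8) - 2599 = -98/3 - 2599 = -7895/3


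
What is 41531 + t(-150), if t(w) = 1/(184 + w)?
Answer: 1412055/34 ≈ 41531.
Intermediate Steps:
41531 + t(-150) = 41531 + 1/(184 - 150) = 41531 + 1/34 = 1412055/34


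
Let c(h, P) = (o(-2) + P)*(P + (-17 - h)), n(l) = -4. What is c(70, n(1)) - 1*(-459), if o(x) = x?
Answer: 1005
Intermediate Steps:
c(h, P) = (-2 + P)*(-17 + P - h) (c(h, P) = (-2 + P)*(P + (-17 - h)) = (-2 + P)*(-17 + P - h))
c(70, n(1)) - 1*(-459) = (34 + (-4)² - 19*(-4) + 2*70 - 1*(-4)*70) - 1*(-459) = (34 + 16 + 76 + 140 + 280) + 459 = 546 + 459 = 1005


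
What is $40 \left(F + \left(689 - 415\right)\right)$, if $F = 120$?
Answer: $15760$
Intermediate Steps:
$40 \left(F + \left(689 - 415\right)\right) = 40 \left(120 + \left(689 - 415\right)\right) = 40 \left(120 + 274\right) = 40 \cdot 394 = 15760$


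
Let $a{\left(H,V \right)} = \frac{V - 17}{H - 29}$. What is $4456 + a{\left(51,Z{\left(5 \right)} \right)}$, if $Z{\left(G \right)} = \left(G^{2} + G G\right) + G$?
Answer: $\frac{49035}{11} \approx 4457.7$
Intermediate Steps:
$Z{\left(G \right)} = G + 2 G^{2}$ ($Z{\left(G \right)} = \left(G^{2} + G^{2}\right) + G = 2 G^{2} + G = G + 2 G^{2}$)
$a{\left(H,V \right)} = \frac{-17 + V}{-29 + H}$
$4456 + a{\left(51,Z{\left(5 \right)} \right)} = 4456 + \frac{-17 + 5 \left(1 + 2 \cdot 5\right)}{-29 + 51} = 4456 + \frac{-17 + 5 \left(1 + 10\right)}{22} = 4456 + \frac{-17 + 5 \cdot 11}{22} = 4456 + \frac{-17 + 55}{22} = 4456 + \frac{1}{22} \cdot 38 = 4456 + \frac{19}{11} = \frac{49035}{11}$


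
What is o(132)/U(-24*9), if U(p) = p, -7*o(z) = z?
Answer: 11/126 ≈ 0.087302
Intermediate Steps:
o(z) = -z/7
o(132)/U(-24*9) = (-1/7*132)/((-24*9)) = -132/7/(-216) = -132/7*(-1/216) = 11/126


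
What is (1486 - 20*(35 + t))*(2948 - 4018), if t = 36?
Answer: -70620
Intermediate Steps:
(1486 - 20*(35 + t))*(2948 - 4018) = (1486 - 20*(35 + 36))*(2948 - 4018) = (1486 - 20*71)*(-1070) = (1486 - 1420)*(-1070) = 66*(-1070) = -70620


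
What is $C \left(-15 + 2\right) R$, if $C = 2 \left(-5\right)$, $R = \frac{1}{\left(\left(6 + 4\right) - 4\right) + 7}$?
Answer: $10$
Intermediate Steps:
$R = \frac{1}{13}$ ($R = \frac{1}{\left(10 - 4\right) + 7} = \frac{1}{6 + 7} = \frac{1}{13} \approx 0.076923$)
$C = -10$
$C \left(-15 + 2\right) R = - 10 \left(-15 + 2\right) \frac{1}{13} = - 10 \left(\left(-13\right) \frac{1}{13}\right) = \left(-10\right) \left(-1\right) = 10$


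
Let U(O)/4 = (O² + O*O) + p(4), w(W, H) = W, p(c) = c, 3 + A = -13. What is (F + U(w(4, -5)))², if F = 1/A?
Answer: 5303809/256 ≈ 20718.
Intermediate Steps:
A = -16 (A = -3 - 13 = -16)
U(O) = 16 + 8*O² (U(O) = 4*((O² + O*O) + 4) = 4*((O² + O²) + 4) = 4*(2*O² + 4) = 4*(4 + 2*O²) = 16 + 8*O²)
F = -1/16 (F = 1/(-16) = -1/16 ≈ -0.062500)
(F + U(w(4, -5)))² = (-1/16 + (16 + 8*4²))² = (-1/16 + (16 + 8*16))² = (-1/16 + (16 + 128))² = (-1/16 + 144)² = (2303/16)² = 5303809/256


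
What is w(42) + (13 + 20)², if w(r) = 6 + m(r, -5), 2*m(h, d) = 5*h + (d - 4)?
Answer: 2391/2 ≈ 1195.5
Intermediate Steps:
m(h, d) = -2 + d/2 + 5*h/2 (m(h, d) = (5*h + (d - 4))/2 = (5*h + (-4 + d))/2 = (-4 + d + 5*h)/2 = -2 + d/2 + 5*h/2)
w(r) = 3/2 + 5*r/2 (w(r) = 6 + (-2 + (½)*(-5) + 5*r/2) = 6 + (-2 - 5/2 + 5*r/2) = 6 + (-9/2 + 5*r/2) = 3/2 + 5*r/2)
w(42) + (13 + 20)² = (3/2 + (5/2)*42) + (13 + 20)² = (3/2 + 105) + 33² = 213/2 + 1089 = 2391/2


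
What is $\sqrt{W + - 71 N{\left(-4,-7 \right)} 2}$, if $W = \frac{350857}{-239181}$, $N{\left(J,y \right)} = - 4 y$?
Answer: $\frac{i \sqrt{227541140153853}}{239181} \approx 63.067 i$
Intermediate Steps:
$W = - \frac{350857}{239181}$ ($W = 350857 \left(- \frac{1}{239181}\right) = - \frac{350857}{239181} \approx -1.4669$)
$\sqrt{W + - 71 N{\left(-4,-7 \right)} 2} = \sqrt{- \frac{350857}{239181} + - 71 \left(\left(-4\right) \left(-7\right)\right) 2} = \sqrt{- \frac{350857}{239181} + \left(-71\right) 28 \cdot 2} = \sqrt{- \frac{350857}{239181} - 3976} = \sqrt{- \frac{951334513}{239181}} = \frac{i \sqrt{227541140153853}}{239181}$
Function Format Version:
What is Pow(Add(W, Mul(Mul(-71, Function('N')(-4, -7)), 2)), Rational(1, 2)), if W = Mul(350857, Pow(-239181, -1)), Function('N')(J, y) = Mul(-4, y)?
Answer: Mul(Rational(1, 239181), I, Pow(227541140153853, Rational(1, 2))) ≈ Mul(63.067, I)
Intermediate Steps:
W = Rational(-350857, 239181) (W = Mul(350857, Rational(-1, 239181)) = Rational(-350857, 239181) ≈ -1.4669)
Pow(Add(W, Mul(Mul(-71, Function('N')(-4, -7)), 2)), Rational(1, 2)) = Pow(Add(Rational(-350857, 239181), Mul(Mul(-71, Mul(-4, -7)), 2)), Rational(1, 2)) = Pow(Add(Rational(-350857, 239181), Mul(Mul(-71, 28), 2)), Rational(1, 2)) = Pow(Add(Rational(-350857, 239181), Mul(-1988, 2)), Rational(1, 2)) = Pow(Add(Rational(-350857, 239181), -3976), Rational(1, 2)) = Pow(Rational(-951334513, 239181), Rational(1, 2)) = Mul(Rational(1, 239181), I, Pow(227541140153853, Rational(1, 2)))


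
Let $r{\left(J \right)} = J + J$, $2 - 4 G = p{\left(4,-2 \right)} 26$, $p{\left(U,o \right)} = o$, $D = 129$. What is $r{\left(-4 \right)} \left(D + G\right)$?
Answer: $-1140$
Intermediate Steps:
$G = \frac{27}{2}$ ($G = \frac{1}{2} - \frac{\left(-2\right) 26}{4} = \frac{1}{2} - -13 = \frac{1}{2} + 13 = \frac{27}{2} \approx 13.5$)
$r{\left(J \right)} = 2 J$
$r{\left(-4 \right)} \left(D + G\right) = 2 \left(-4\right) \left(129 + \frac{27}{2}\right) = \left(-8\right) \frac{285}{2} = -1140$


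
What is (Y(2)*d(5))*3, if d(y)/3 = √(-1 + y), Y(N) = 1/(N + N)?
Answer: 9/2 ≈ 4.5000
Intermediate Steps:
Y(N) = 1/(2*N)
d(y) = 3*√(-1 + y)
(Y(2)*d(5))*3 = (((½)/2)*(3*√(-1 + 5)))*3 = (((½)*(½))*(3*√4))*3 = ((3*2)/4)*3 = ((¼)*6)*3 = (3/2)*3 = 9/2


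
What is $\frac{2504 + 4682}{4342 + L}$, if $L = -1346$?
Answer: $\frac{3593}{1498} \approx 2.3985$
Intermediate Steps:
$\frac{2504 + 4682}{4342 + L} = \frac{2504 + 4682}{4342 - 1346} = \frac{7186}{2996} = 7186 \cdot \frac{1}{2996} = \frac{3593}{1498}$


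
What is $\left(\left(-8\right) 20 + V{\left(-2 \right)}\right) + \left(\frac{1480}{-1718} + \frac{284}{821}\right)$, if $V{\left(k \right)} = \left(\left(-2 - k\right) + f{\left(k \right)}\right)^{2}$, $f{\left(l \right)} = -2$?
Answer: $- \frac{110380868}{705239} \approx -156.52$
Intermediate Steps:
$V{\left(k \right)} = \left(-4 - k\right)^{2}$ ($V{\left(k \right)} = \left(\left(-2 - k\right) - 2\right)^{2} = \left(-4 - k\right)^{2}$)
$\left(\left(-8\right) 20 + V{\left(-2 \right)}\right) + \left(\frac{1480}{-1718} + \frac{284}{821}\right) = \left(\left(-8\right) 20 + \left(4 - 2\right)^{2}\right) + \left(\frac{1480}{-1718} + \frac{284}{821}\right) = \left(-160 + 2^{2}\right) + \left(1480 \left(- \frac{1}{1718}\right) + 284 \cdot \frac{1}{821}\right) = \left(-160 + 4\right) + \left(- \frac{740}{859} + \frac{284}{821}\right) = -156 - \frac{363584}{705239} = - \frac{110380868}{705239}$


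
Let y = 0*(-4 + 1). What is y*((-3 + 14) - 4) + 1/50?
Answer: 1/50 ≈ 0.020000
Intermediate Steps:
y = 0 (y = 0*(-3) = 0)
y*((-3 + 14) - 4) + 1/50 = 0*((-3 + 14) - 4) + 1/50 = 0*(11 - 4) + 1/50 = 0*7 + 1/50 = 0 + 1/50 = 1/50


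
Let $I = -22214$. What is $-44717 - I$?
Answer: $-22503$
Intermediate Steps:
$-44717 - I = -44717 - -22214 = -44717 + 22214 = -22503$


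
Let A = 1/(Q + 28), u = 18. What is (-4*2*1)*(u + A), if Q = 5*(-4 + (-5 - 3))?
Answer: -575/4 ≈ -143.75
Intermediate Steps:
Q = -60 (Q = 5*(-4 - 8) = 5*(-12) = -60)
A = -1/32 (A = 1/(-60 + 28) = 1/(-32) = -1/32 ≈ -0.031250)
(-4*2*1)*(u + A) = (-4*2*1)*(18 - 1/32) = -8*1*(575/32) = -8*575/32 = -575/4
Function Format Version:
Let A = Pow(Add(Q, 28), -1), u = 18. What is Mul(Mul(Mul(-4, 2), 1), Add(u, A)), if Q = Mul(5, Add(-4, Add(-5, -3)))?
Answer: Rational(-575, 4) ≈ -143.75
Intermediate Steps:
Q = -60 (Q = Mul(5, Add(-4, -8)) = Mul(5, -12) = -60)
A = Rational(-1, 32) (A = Pow(Add(-60, 28), -1) = Pow(-32, -1) = Rational(-1, 32) ≈ -0.031250)
Mul(Mul(Mul(-4, 2), 1), Add(u, A)) = Mul(Mul(Mul(-4, 2), 1), Add(18, Rational(-1, 32))) = Mul(Mul(-8, 1), Rational(575, 32)) = Mul(-8, Rational(575, 32)) = Rational(-575, 4)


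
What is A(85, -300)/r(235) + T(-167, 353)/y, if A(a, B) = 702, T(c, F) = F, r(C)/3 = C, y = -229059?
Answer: 53516851/53828865 ≈ 0.99420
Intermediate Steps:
r(C) = 3*C
A(85, -300)/r(235) + T(-167, 353)/y = 702/((3*235)) + 353/(-229059) = 702/705 + 353*(-1/229059) = 702*(1/705) - 353/229059 = 234/235 - 353/229059 = 53516851/53828865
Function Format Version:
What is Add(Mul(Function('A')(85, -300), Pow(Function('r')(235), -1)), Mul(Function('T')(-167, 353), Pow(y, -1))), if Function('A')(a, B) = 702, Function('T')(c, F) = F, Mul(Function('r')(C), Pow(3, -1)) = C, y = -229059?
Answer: Rational(53516851, 53828865) ≈ 0.99420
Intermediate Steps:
Function('r')(C) = Mul(3, C)
Add(Mul(Function('A')(85, -300), Pow(Function('r')(235), -1)), Mul(Function('T')(-167, 353), Pow(y, -1))) = Add(Mul(702, Pow(Mul(3, 235), -1)), Mul(353, Pow(-229059, -1))) = Add(Mul(702, Pow(705, -1)), Mul(353, Rational(-1, 229059))) = Add(Mul(702, Rational(1, 705)), Rational(-353, 229059)) = Add(Rational(234, 235), Rational(-353, 229059)) = Rational(53516851, 53828865)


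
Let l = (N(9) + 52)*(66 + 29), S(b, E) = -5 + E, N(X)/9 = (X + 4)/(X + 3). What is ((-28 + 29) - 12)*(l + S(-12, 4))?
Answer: -258071/4 ≈ -64518.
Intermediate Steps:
N(X) = 9*(4 + X)/(3 + X) (N(X) = 9*((X + 4)/(X + 3)) = 9*((4 + X)/(3 + X)) = 9*(4 + X)/(3 + X))
l = 23465/4 (l = (9*(4 + 9)/(3 + 9) + 52)*(66 + 29) = (9*13/12 + 52)*95 = (9*(1/12)*13 + 52)*95 = (39/4 + 52)*95 = (247/4)*95 = 23465/4 ≈ 5866.3)
((-28 + 29) - 12)*(l + S(-12, 4)) = ((-28 + 29) - 12)*(23465/4 + (-5 + 4)) = (1 - 12)*(23465/4 - 1) = -11*23461/4 = -258071/4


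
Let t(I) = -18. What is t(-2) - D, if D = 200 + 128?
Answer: -346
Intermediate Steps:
D = 328
t(-2) - D = -18 - 1*328 = -18 - 328 = -346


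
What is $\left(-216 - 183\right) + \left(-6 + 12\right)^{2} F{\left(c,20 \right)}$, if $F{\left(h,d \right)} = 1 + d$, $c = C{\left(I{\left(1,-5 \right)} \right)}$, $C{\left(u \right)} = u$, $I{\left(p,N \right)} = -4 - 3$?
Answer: $357$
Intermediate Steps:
$I{\left(p,N \right)} = -7$ ($I{\left(p,N \right)} = -4 - 3 = -7$)
$c = -7$
$\left(-216 - 183\right) + \left(-6 + 12\right)^{2} F{\left(c,20 \right)} = \left(-216 - 183\right) + \left(-6 + 12\right)^{2} \left(1 + 20\right) = \left(-216 - 183\right) + 6^{2} \cdot 21 = -399 + 36 \cdot 21 = -399 + 756 = 357$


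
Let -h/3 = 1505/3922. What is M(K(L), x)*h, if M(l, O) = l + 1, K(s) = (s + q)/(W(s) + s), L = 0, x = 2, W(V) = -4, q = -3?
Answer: -31605/15688 ≈ -2.0146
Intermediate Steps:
h = -4515/3922 ≈ -1.1512
K(s) = (-3 + s)/(-4 + s) (K(s) = (s - 3)/(-4 + s) = (-3 + s)/(-4 + s))
M(l, O) = 1 + l
M(K(L), x)*h = (1 + (-3 + 0)/(-4 + 0))*(-4515/3922) = (1 - 3/(-4))*(-4515/3922) = (1 - ¼*(-3))*(-4515/3922) = (1 + ¾)*(-4515/3922) = (7/4)*(-4515/3922) = -31605/15688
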